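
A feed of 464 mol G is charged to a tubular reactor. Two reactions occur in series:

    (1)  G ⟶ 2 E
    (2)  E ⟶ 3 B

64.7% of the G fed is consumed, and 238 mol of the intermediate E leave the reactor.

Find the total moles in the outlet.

Conversion of G: G consumed = 1ξ₁ = 0.647 × 464 → ξ₁ = 300.2 mol.
E balance: n_E = 0 + 2ξ₁ − 1ξ₂ = 238 → ξ₂ = (2·300.2 − 238)/1 = 362.4 mol.
Outlet amounts (n = n₀ + Σ ν·ξ):
  G: 464 − 1(300.2) = 163.8
  E: 0 + 2(300.2) − 1(362.4) = 238
  B: 0 + 3(362.4) = 1087
Total out = 163.8 + 238 + 1087 = 1489 mol.

1490 mol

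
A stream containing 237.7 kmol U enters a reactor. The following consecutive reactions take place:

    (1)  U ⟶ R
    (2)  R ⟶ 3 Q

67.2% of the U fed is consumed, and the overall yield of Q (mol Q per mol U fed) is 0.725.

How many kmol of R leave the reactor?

Conversion of U: U consumed = 1ξ₁ = 0.672 × 237.7 → ξ₁ = 159.7 kmol.
Yield of Q: 3ξ₂ / 237.7 = 0.725 → ξ₂ = 57.44 kmol.
Outlet amounts (n = n₀ + Σ ν·ξ):
  U: 237.7 − 1(159.7) = 77.97
  R: 0 + 1(159.7) − 1(57.44) = 102.3
  Q: 0 + 3(57.44) = 172.3

102 kmol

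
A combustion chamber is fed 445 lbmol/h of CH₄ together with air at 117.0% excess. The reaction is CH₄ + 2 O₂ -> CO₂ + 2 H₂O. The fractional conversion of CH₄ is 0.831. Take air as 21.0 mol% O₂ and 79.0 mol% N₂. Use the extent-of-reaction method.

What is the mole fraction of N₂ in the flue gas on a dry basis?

0.816

Stoichiometric O₂ = 2 × 445 = 890 lbmol/h; O₂ fed = 890 × 2.170 = 1931 lbmol/h.
N₂ fed = 1931 × 79/21 = 7265 lbmol/h.
Fuel reacted = 0.831 × 445 → ξ = 369.8 lbmol/h.
Outlet (n = n₀ + ν ξ):
  CH₄: 445 − 1(369.8) = 75.21
  O₂: 1931 − 2(369.8) = 1192
  N₂: 7265 (inert)
  CO₂: 0 + 1(369.8) = 369.8
  H₂O: 0 + 2(369.8) = 739.6
Dry total = 8902 lbmol/h; y_N₂ (dry) = 7265 / 8902 = 0.8161.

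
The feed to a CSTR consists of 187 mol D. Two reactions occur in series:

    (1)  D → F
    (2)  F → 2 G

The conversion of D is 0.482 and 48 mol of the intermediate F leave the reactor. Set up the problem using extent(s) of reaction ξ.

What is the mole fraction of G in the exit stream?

0.368

Conversion of D: D consumed = 1ξ₁ = 0.482 × 187 → ξ₁ = 90.13 mol.
F balance: n_F = 0 + 1ξ₁ − 1ξ₂ = 48 → ξ₂ = (1·90.13 − 48)/1 = 42.13 mol.
Outlet amounts (n = n₀ + Σ ν·ξ):
  D: 187 − 1(90.13) = 96.87
  F: 0 + 1(90.13) − 1(42.13) = 48
  G: 0 + 2(42.13) = 84.27
Total out = 229.1 mol; y_G = 84.27 / 229.1 = 0.3678.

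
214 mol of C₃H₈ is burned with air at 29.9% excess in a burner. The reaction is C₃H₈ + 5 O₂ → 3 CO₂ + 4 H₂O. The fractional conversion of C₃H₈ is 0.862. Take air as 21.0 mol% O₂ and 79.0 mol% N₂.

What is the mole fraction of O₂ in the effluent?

Stoichiometric O₂ = 5 × 214 = 1070 mol; O₂ fed = 1070 × 1.299 = 1390 mol.
N₂ fed = 1390 × 79/21 = 5229 mol.
Fuel reacted = 0.862 × 214 → ξ = 184.5 mol.
Outlet (n = n₀ + ν ξ):
  C₃H₈: 214 − 1(184.5) = 29.53
  O₂: 1390 − 5(184.5) = 467.6
  N₂: 5229 (inert)
  CO₂: 0 + 3(184.5) = 553.4
  H₂O: 0 + 4(184.5) = 737.9
Total out = 7017 mol; y_O₂ = 467.6 / 7017 = 0.06664.

0.0666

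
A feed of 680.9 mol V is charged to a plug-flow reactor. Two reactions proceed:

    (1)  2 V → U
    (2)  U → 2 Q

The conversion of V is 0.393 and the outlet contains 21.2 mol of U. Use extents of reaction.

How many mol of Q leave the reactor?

225 mol

Conversion of V: V consumed = 2ξ₁ = 0.393 × 680.9 → ξ₁ = 133.8 mol.
U balance: n_U = 0 + 1ξ₁ − 1ξ₂ = 21.2 → ξ₂ = (1·133.8 − 21.2)/1 = 112.6 mol.
Outlet amounts (n = n₀ + Σ ν·ξ):
  V: 680.9 − 2(133.8) = 413.3
  U: 0 + 1(133.8) − 1(112.6) = 21.2
  Q: 0 + 2(112.6) = 225.2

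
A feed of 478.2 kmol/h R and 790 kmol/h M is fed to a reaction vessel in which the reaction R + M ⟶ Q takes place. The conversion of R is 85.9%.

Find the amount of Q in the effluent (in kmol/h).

R reacted = 0.859 × 478.2 = 410.8 kmol/h; ν_R = −1, so ξ = 410.8/1 = 410.8 kmol/h.
Outlet amounts (n = n₀ + ν ξ):
  R: 478.2 − 1(410.8) = 67.43
  M: 790 − 1(410.8) = 379.2
  Q: 0 + 1(410.8) = 410.8

411 kmol/h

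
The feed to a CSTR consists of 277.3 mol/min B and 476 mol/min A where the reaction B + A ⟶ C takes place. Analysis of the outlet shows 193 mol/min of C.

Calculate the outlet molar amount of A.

For C: n = n₀ + 1ξ → 193 = 0 + 1ξ, giving ξ = 193 mol/min.
Outlet amounts (n = n₀ + ν ξ):
  B: 277.3 − 1(193) = 84.3
  A: 476 − 1(193) = 283
  C: 0 + 1(193) = 193

283 mol/min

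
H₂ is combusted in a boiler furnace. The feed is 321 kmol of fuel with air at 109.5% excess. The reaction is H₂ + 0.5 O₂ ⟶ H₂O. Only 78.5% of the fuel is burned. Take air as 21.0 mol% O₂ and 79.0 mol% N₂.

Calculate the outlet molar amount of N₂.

Stoichiometric O₂ = 0.5 × 321 = 160.5 kmol; O₂ fed = 160.5 × 2.095 = 336.2 kmol.
N₂ fed = 336.2 × 79/21 = 1265 kmol.
Fuel reacted = 0.785 × 321 → ξ = 252 kmol.
Outlet (n = n₀ + ν ξ):
  H₂: 321 − 1(252) = 69.01
  O₂: 336.2 − 0.5(252) = 210.3
  N₂: 1265 (inert)
  H₂O: 0 + 1(252) = 252

1260 kmol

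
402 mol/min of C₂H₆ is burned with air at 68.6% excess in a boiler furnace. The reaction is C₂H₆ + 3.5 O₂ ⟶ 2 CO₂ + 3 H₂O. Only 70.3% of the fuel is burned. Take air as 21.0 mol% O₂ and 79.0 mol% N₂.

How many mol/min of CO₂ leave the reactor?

565 mol/min

Stoichiometric O₂ = 3.5 × 402 = 1407 mol/min; O₂ fed = 1407 × 1.686 = 2372 mol/min.
N₂ fed = 2372 × 79/21 = 8924 mol/min.
Fuel reacted = 0.703 × 402 → ξ = 282.6 mol/min.
Outlet (n = n₀ + ν ξ):
  C₂H₆: 402 − 1(282.6) = 119.4
  O₂: 2372 − 3.5(282.6) = 1383
  N₂: 8924 (inert)
  CO₂: 0 + 2(282.6) = 565.2
  H₂O: 0 + 3(282.6) = 847.8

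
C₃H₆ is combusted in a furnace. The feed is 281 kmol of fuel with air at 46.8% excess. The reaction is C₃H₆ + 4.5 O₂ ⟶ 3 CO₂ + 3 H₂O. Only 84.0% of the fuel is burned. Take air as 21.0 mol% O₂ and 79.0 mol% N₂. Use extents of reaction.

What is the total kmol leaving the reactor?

9240 kmol

Stoichiometric O₂ = 4.5 × 281 = 1264 kmol; O₂ fed = 1264 × 1.468 = 1856 kmol.
N₂ fed = 1856 × 79/21 = 6983 kmol.
Fuel reacted = 0.84 × 281 → ξ = 236 kmol.
Outlet (n = n₀ + ν ξ):
  C₃H₆: 281 − 1(236) = 44.96
  O₂: 1856 − 4.5(236) = 794.1
  N₂: 6983 (inert)
  CO₂: 0 + 3(236) = 708.1
  H₂O: 0 + 3(236) = 708.1
Total out = 44.96 + 794.1 + 6983 + 708.1 + 708.1 = 9238 kmol.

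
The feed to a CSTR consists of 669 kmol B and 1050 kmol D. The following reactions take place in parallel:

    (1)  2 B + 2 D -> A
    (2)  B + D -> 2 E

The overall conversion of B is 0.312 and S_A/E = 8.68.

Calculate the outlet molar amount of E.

Conversion of B: B consumed = 0.312 × 669 = 208.7 kmol = 2ξ₁ + 1ξ₂.
Selectivity: 1ξ₁ / (2ξ₂) = 8.68 → ξ₁ = 17.36 ξ₂.
Substitute: (2·17.36 + 1) ξ₂ = 208.7 → ξ₂ = 5.843 kmol, ξ₁ = 101.4 kmol.
Outlet amounts (n = n₀ + Σ ν·ξ):
  B: 669 − 2(101.4) − 1(5.843) = 460.3
  D: 1050 − 2(101.4) − 1(5.843) = 841.3
  A: 0 + 1(101.4) = 101.4
  E: 0 + 2(5.843) = 11.69

11.7 kmol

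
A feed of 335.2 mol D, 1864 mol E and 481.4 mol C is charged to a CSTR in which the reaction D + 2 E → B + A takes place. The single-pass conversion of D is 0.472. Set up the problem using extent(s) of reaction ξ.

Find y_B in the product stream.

0.0627

D reacted = 0.472 × 335.2 = 158.2 mol; ν_D = −1, so ξ = 158.2/1 = 158.2 mol.
Outlet amounts (n = n₀ + ν ξ):
  D: 335.2 − 1(158.2) = 177
  E: 1864 − 2(158.2) = 1548
  B: 0 + 1(158.2) = 158.2
  A: 0 + 1(158.2) = 158.2
  C: 481.4 (inert)
Total out = 2522 mol; y_B = 158.2 / 2522 = 0.06272.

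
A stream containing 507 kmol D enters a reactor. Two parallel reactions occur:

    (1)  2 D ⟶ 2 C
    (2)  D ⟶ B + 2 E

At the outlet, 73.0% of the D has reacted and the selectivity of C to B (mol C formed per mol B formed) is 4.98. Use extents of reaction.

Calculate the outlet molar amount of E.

Conversion of D: D consumed = 0.73 × 507 = 370.1 kmol = 2ξ₁ + 1ξ₂.
Selectivity: 2ξ₁ / (1ξ₂) = 4.98 → ξ₁ = 2.49 ξ₂.
Substitute: (2·2.49 + 1) ξ₂ = 370.1 → ξ₂ = 61.89 kmol, ξ₁ = 154.1 kmol.
Outlet amounts (n = n₀ + Σ ν·ξ):
  D: 507 − 2(154.1) − 1(61.89) = 136.9
  C: 0 + 2(154.1) = 308.2
  B: 0 + 1(61.89) = 61.89
  E: 0 + 2(61.89) = 123.8

124 kmol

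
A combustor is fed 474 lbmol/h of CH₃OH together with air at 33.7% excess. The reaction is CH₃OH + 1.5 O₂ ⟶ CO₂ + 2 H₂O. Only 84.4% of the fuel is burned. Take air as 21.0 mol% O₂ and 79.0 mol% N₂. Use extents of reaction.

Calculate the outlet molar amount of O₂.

351 lbmol/h

Stoichiometric O₂ = 1.5 × 474 = 711 lbmol/h; O₂ fed = 711 × 1.337 = 950.6 lbmol/h.
N₂ fed = 950.6 × 79/21 = 3576 lbmol/h.
Fuel reacted = 0.844 × 474 → ξ = 400.1 lbmol/h.
Outlet (n = n₀ + ν ξ):
  CH₃OH: 474 − 1(400.1) = 73.94
  O₂: 950.6 − 1.5(400.1) = 350.5
  N₂: 3576 (inert)
  CO₂: 0 + 1(400.1) = 400.1
  H₂O: 0 + 2(400.1) = 800.1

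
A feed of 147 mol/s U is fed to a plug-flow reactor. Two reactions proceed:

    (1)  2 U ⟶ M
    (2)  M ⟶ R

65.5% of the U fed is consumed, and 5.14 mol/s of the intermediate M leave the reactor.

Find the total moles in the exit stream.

98.9 mol/s

Conversion of U: U consumed = 2ξ₁ = 0.655 × 147 → ξ₁ = 48.14 mol/s.
M balance: n_M = 0 + 1ξ₁ − 1ξ₂ = 5.14 → ξ₂ = (1·48.14 − 5.14)/1 = 43 mol/s.
Outlet amounts (n = n₀ + Σ ν·ξ):
  U: 147 − 2(48.14) = 50.71
  M: 0 + 1(48.14) − 1(43) = 5.14
  R: 0 + 1(43) = 43
Total out = 50.71 + 5.14 + 43 = 98.86 mol/s.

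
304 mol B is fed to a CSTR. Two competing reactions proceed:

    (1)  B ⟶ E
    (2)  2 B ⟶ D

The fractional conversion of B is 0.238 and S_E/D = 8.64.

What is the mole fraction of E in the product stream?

Conversion of B: B consumed = 0.238 × 304 = 72.35 mol = 1ξ₁ + 2ξ₂.
Selectivity: 1ξ₁ / (1ξ₂) = 8.64 → ξ₁ = 8.64 ξ₂.
Substitute: (1·8.64 + 2) ξ₂ = 72.35 → ξ₂ = 6.8 mol, ξ₁ = 58.75 mol.
Outlet amounts (n = n₀ + Σ ν·ξ):
  B: 304 − 1(58.75) − 2(6.8) = 231.6
  E: 0 + 1(58.75) = 58.75
  D: 0 + 1(6.8) = 6.8
Total out = 297.2 mol; y_E = 58.75 / 297.2 = 0.1977.

0.198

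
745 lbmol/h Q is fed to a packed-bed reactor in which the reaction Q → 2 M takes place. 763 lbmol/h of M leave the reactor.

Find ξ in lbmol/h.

ξ = 382 lbmol/h

For M: n = n₀ + 2ξ → 763 = 0 + 2ξ, giving ξ = 381.5 lbmol/h.
Outlet amounts (n = n₀ + ν ξ):
  Q: 745 − 1(381.5) = 363.5
  M: 0 + 2(381.5) = 763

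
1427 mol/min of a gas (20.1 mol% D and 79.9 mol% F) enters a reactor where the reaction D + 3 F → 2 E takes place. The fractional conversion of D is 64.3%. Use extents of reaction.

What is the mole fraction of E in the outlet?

D reacted = 0.643 × 286.8 = 184.4 mol/min; ν_D = −1, so ξ = 184.4/1 = 184.4 mol/min.
Outlet amounts (n = n₀ + ν ξ):
  D: 286.8 − 1(184.4) = 102.4
  F: 1140 − 3(184.4) = 586.9
  E: 0 + 2(184.4) = 368.9
Total out = 1058 mol/min; y_E = 368.9 / 1058 = 0.3486.

0.349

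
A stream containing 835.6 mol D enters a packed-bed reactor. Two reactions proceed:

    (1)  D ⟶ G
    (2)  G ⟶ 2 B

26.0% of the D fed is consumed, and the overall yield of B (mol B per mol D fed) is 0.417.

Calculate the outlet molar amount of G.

43 mol

Conversion of D: D consumed = 1ξ₁ = 0.26 × 835.6 → ξ₁ = 217.3 mol.
Yield of B: 2ξ₂ / 835.6 = 0.417 → ξ₂ = 174.2 mol.
Outlet amounts (n = n₀ + Σ ν·ξ):
  D: 835.6 − 1(217.3) = 618.3
  G: 0 + 1(217.3) − 1(174.2) = 43.03
  B: 0 + 2(174.2) = 348.4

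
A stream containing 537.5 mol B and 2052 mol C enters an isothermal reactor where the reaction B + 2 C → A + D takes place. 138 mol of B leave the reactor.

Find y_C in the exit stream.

For B: n = n₀ − 1ξ → 138 = 537.5 − 1ξ, giving ξ = 399.5 mol.
Outlet amounts (n = n₀ + ν ξ):
  B: 537.5 − 1(399.5) = 138
  C: 2052 − 2(399.5) = 1253
  A: 0 + 1(399.5) = 399.5
  D: 0 + 1(399.5) = 399.5
Total out = 2190 mol; y_C = 1253 / 2190 = 0.5721.

0.572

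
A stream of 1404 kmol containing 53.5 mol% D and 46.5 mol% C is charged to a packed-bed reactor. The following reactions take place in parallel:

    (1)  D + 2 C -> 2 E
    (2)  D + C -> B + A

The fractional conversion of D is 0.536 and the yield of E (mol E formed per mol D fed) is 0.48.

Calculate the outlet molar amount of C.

70 kmol

Yield of E: 2ξ₁ / 751.1 = 0.48 → ξ₁ = 180.3 kmol.
Conversion of D: 1ξ₁ + 1ξ₂ = 0.536 × 751.1 = 402.6 → ξ₂ = 222.3 kmol.
Outlet amounts (n = n₀ + Σ ν·ξ):
  D: 751.1 − 1(180.3) − 1(222.3) = 348.5
  C: 652.9 − 2(180.3) − 1(222.3) = 69.98
  E: 0 + 2(180.3) = 360.5
  B: 0 + 1(222.3) = 222.3
  A: 0 + 1(222.3) = 222.3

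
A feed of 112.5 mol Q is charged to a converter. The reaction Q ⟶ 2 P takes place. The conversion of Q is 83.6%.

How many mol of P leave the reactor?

188 mol

Q reacted = 0.836 × 112.5 = 94.05 mol; ν_Q = −1, so ξ = 94.05/1 = 94.05 mol.
Outlet amounts (n = n₀ + ν ξ):
  Q: 112.5 − 1(94.05) = 18.45
  P: 0 + 2(94.05) = 188.1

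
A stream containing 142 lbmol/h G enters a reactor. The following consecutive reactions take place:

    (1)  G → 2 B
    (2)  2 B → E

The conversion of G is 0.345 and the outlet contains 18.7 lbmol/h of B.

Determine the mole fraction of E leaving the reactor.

Conversion of G: G consumed = 1ξ₁ = 0.345 × 142 → ξ₁ = 48.99 lbmol/h.
B balance: n_B = 0 + 2ξ₁ − 2ξ₂ = 18.7 → ξ₂ = (2·48.99 − 18.7)/2 = 39.64 lbmol/h.
Outlet amounts (n = n₀ + Σ ν·ξ):
  G: 142 − 1(48.99) = 93.01
  B: 0 + 2(48.99) − 2(39.64) = 18.7
  E: 0 + 1(39.64) = 39.64
Total out = 151.3 lbmol/h; y_E = 39.64 / 151.3 = 0.2619.

0.262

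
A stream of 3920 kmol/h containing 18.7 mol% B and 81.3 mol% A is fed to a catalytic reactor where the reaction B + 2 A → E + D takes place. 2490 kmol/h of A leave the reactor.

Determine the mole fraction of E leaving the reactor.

0.0976

For A: n = n₀ − 2ξ → 2490 = 3187 − 2ξ, giving ξ = 348.5 kmol/h.
Outlet amounts (n = n₀ + ν ξ):
  B: 733 − 1(348.5) = 384.6
  A: 3187 − 2(348.5) = 2490
  E: 0 + 1(348.5) = 348.5
  D: 0 + 1(348.5) = 348.5
Total out = 3572 kmol/h; y_E = 348.5 / 3572 = 0.09757.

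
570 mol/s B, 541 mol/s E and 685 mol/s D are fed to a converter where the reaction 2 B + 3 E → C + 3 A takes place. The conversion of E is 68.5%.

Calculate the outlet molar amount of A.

E reacted = 0.685 × 541 = 370.6 mol/s; ν_E = −3, so ξ = 370.6/3 = 123.5 mol/s.
Outlet amounts (n = n₀ + ν ξ):
  B: 570 − 2(123.5) = 322.9
  E: 541 − 3(123.5) = 170.4
  C: 0 + 1(123.5) = 123.5
  A: 0 + 3(123.5) = 370.6
  D: 685 (inert)

371 mol/s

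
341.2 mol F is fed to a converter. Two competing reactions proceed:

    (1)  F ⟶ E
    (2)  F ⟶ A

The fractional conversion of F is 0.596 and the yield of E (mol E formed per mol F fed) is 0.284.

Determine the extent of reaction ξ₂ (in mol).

Yield of E: 1ξ₁ / 341.2 = 0.284 → ξ₁ = 96.9 mol.
Conversion of F: 1ξ₁ + 1ξ₂ = 0.596 × 341.2 = 203.4 → ξ₂ = 106.5 mol.
Outlet amounts (n = n₀ + Σ ν·ξ):
  F: 341.2 − 1(96.9) − 1(106.5) = 137.8
  E: 0 + 1(96.9) = 96.9
  A: 0 + 1(106.5) = 106.5

ξ₂ = 106 mol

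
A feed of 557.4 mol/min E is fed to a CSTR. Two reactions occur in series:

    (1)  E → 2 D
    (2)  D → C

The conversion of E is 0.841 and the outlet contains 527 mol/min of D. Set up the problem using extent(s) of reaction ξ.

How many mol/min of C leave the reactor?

Conversion of E: E consumed = 1ξ₁ = 0.841 × 557.4 → ξ₁ = 468.8 mol/min.
D balance: n_D = 0 + 2ξ₁ − 1ξ₂ = 527 → ξ₂ = (2·468.8 − 527)/1 = 410.5 mol/min.
Outlet amounts (n = n₀ + Σ ν·ξ):
  E: 557.4 − 1(468.8) = 88.63
  D: 0 + 2(468.8) − 1(410.5) = 527
  C: 0 + 1(410.5) = 410.5

411 mol/min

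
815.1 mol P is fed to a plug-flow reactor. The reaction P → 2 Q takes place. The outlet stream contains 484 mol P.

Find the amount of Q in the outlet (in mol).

662 mol

For P: n = n₀ − 1ξ → 484 = 815.1 − 1ξ, giving ξ = 331.1 mol.
Outlet amounts (n = n₀ + ν ξ):
  P: 815.1 − 1(331.1) = 484
  Q: 0 + 2(331.1) = 662.2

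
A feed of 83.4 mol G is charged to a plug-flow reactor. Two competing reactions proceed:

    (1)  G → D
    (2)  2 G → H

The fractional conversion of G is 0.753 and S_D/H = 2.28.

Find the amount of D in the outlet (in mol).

33.5 mol

Conversion of G: G consumed = 0.753 × 83.4 = 62.8 mol = 1ξ₁ + 2ξ₂.
Selectivity: 1ξ₁ / (1ξ₂) = 2.28 → ξ₁ = 2.28 ξ₂.
Substitute: (1·2.28 + 2) ξ₂ = 62.8 → ξ₂ = 14.67 mol, ξ₁ = 33.45 mol.
Outlet amounts (n = n₀ + Σ ν·ξ):
  G: 83.4 − 1(33.45) − 2(14.67) = 20.6
  D: 0 + 1(33.45) = 33.45
  H: 0 + 1(14.67) = 14.67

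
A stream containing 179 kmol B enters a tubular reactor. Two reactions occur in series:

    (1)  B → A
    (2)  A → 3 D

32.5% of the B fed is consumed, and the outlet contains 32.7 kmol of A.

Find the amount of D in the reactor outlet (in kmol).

76.4 kmol

Conversion of B: B consumed = 1ξ₁ = 0.325 × 179 → ξ₁ = 58.18 kmol.
A balance: n_A = 0 + 1ξ₁ − 1ξ₂ = 32.7 → ξ₂ = (1·58.18 − 32.7)/1 = 25.48 kmol.
Outlet amounts (n = n₀ + Σ ν·ξ):
  B: 179 − 1(58.18) = 120.8
  A: 0 + 1(58.18) − 1(25.48) = 32.7
  D: 0 + 3(25.48) = 76.43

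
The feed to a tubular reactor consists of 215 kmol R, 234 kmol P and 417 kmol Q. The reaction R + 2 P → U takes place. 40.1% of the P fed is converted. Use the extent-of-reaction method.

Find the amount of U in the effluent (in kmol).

P reacted = 0.401 × 234 = 93.83 kmol; ν_P = −2, so ξ = 93.83/2 = 46.92 kmol.
Outlet amounts (n = n₀ + ν ξ):
  R: 215 − 1(46.92) = 168.1
  P: 234 − 2(46.92) = 140.2
  U: 0 + 1(46.92) = 46.92
  Q: 417 (inert)

46.9 kmol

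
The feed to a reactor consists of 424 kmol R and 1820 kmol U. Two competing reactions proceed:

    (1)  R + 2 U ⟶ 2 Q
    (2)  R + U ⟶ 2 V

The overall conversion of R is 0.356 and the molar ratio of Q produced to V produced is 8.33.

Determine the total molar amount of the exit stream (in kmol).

2110 kmol

Conversion of R: R consumed = 0.356 × 424 = 150.9 kmol = 1ξ₁ + 1ξ₂.
Selectivity: 2ξ₁ / (2ξ₂) = 8.33 → ξ₁ = 8.33 ξ₂.
Substitute: (1·8.33 + 1) ξ₂ = 150.9 → ξ₂ = 16.18 kmol, ξ₁ = 134.8 kmol.
Outlet amounts (n = n₀ + Σ ν·ξ):
  R: 424 − 1(134.8) − 1(16.18) = 273.1
  U: 1820 − 2(134.8) − 1(16.18) = 1534
  Q: 0 + 2(134.8) = 269.5
  V: 0 + 2(16.18) = 32.36
Total out = 273.1 + 1534 + 269.5 + 32.36 = 2109 kmol.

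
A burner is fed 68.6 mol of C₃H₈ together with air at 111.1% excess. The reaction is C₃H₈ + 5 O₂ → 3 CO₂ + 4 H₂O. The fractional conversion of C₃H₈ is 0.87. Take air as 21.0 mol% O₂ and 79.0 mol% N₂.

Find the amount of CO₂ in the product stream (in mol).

Stoichiometric O₂ = 5 × 68.6 = 343 mol; O₂ fed = 343 × 2.111 = 724.1 mol.
N₂ fed = 724.1 × 79/21 = 2724 mol.
Fuel reacted = 0.87 × 68.6 → ξ = 59.68 mol.
Outlet (n = n₀ + ν ξ):
  C₃H₈: 68.6 − 1(59.68) = 8.918
  O₂: 724.1 − 5(59.68) = 425.7
  N₂: 2724 (inert)
  CO₂: 0 + 3(59.68) = 179
  H₂O: 0 + 4(59.68) = 238.7

179 mol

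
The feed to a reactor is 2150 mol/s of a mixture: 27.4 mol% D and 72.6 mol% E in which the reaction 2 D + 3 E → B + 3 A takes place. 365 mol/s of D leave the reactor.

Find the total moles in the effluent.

For D: n = n₀ − 2ξ → 365 = 589.1 − 2ξ, giving ξ = 112.1 mol/s.
Outlet amounts (n = n₀ + ν ξ):
  D: 589.1 − 2(112.1) = 365
  E: 1561 − 3(112.1) = 1225
  B: 0 + 1(112.1) = 112.1
  A: 0 + 3(112.1) = 336.2
Total out = 365 + 1225 + 112.1 + 336.2 = 2038 mol/s.

2040 mol/s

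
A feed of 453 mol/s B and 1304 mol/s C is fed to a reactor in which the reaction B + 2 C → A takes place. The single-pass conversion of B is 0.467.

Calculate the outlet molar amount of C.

B reacted = 0.467 × 453 = 211.6 mol/s; ν_B = −1, so ξ = 211.6/1 = 211.6 mol/s.
Outlet amounts (n = n₀ + ν ξ):
  B: 453 − 1(211.6) = 241.4
  C: 1304 − 2(211.6) = 880.9
  A: 0 + 1(211.6) = 211.6

881 mol/s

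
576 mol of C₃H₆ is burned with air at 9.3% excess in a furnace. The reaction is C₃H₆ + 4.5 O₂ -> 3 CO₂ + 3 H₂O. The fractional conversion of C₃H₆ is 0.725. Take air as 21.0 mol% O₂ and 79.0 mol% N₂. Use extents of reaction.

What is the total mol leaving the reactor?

14300 mol

Stoichiometric O₂ = 4.5 × 576 = 2592 mol; O₂ fed = 2592 × 1.093 = 2833 mol.
N₂ fed = 2833 × 79/21 = 10660 mol.
Fuel reacted = 0.725 × 576 → ξ = 417.6 mol.
Outlet (n = n₀ + ν ξ):
  C₃H₆: 576 − 1(417.6) = 158.4
  O₂: 2833 − 4.5(417.6) = 953.9
  N₂: 10660 (inert)
  CO₂: 0 + 3(417.6) = 1253
  H₂O: 0 + 3(417.6) = 1253
Total out = 158.4 + 953.9 + 10660 + 1253 + 1253 = 14280 mol.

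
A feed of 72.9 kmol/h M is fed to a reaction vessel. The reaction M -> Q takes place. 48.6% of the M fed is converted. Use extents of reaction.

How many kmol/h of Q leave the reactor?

M reacted = 0.486 × 72.9 = 35.43 kmol/h; ν_M = −1, so ξ = 35.43/1 = 35.43 kmol/h.
Outlet amounts (n = n₀ + ν ξ):
  M: 72.9 − 1(35.43) = 37.47
  Q: 0 + 1(35.43) = 35.43

35.4 kmol/h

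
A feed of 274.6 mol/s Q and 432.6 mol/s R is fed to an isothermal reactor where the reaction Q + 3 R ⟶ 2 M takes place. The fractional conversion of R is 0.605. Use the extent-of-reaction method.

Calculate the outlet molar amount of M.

174 mol/s

R reacted = 0.605 × 432.6 = 261.7 mol/s; ν_R = −3, so ξ = 261.7/3 = 87.24 mol/s.
Outlet amounts (n = n₀ + ν ξ):
  Q: 274.6 − 1(87.24) = 187.4
  R: 432.6 − 3(87.24) = 170.9
  M: 0 + 2(87.24) = 174.5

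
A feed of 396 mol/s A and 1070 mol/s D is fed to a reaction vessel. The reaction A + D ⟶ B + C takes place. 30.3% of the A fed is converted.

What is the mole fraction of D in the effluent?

A reacted = 0.303 × 396 = 120 mol/s; ν_A = −1, so ξ = 120/1 = 120 mol/s.
Outlet amounts (n = n₀ + ν ξ):
  A: 396 − 1(120) = 276
  D: 1070 − 1(120) = 950
  B: 0 + 1(120) = 120
  C: 0 + 1(120) = 120
Total out = 1466 mol/s; y_D = 950 / 1466 = 0.648.

0.648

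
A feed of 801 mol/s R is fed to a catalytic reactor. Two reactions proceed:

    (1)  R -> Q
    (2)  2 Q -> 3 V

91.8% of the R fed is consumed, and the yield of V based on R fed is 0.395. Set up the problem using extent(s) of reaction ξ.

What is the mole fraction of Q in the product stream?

0.578

Conversion of R: R consumed = 1ξ₁ = 0.918 × 801 → ξ₁ = 735.3 mol/s.
Yield of V: 3ξ₂ / 801 = 0.395 → ξ₂ = 105.5 mol/s.
Outlet amounts (n = n₀ + Σ ν·ξ):
  R: 801 − 1(735.3) = 65.68
  Q: 0 + 1(735.3) − 2(105.5) = 524.4
  V: 0 + 3(105.5) = 316.4
Total out = 906.5 mol/s; y_Q = 524.4 / 906.5 = 0.5785.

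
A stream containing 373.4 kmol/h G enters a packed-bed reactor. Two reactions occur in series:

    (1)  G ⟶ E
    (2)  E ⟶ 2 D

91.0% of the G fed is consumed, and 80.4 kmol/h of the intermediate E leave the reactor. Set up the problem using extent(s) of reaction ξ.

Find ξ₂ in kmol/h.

ξ₂ = 259 kmol/h

Conversion of G: G consumed = 1ξ₁ = 0.91 × 373.4 → ξ₁ = 339.8 kmol/h.
E balance: n_E = 0 + 1ξ₁ − 1ξ₂ = 80.4 → ξ₂ = (1·339.8 − 80.4)/1 = 259.4 kmol/h.
Outlet amounts (n = n₀ + Σ ν·ξ):
  G: 373.4 − 1(339.8) = 33.61
  E: 0 + 1(339.8) − 1(259.4) = 80.4
  D: 0 + 2(259.4) = 518.8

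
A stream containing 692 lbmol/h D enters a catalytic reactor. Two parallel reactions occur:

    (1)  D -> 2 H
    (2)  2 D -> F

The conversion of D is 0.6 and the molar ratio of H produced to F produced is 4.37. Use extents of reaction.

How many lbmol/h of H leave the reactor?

434 lbmol/h

Conversion of D: D consumed = 0.6 × 692 = 415.2 lbmol/h = 1ξ₁ + 2ξ₂.
Selectivity: 2ξ₁ / (1ξ₂) = 4.37 → ξ₁ = 2.185 ξ₂.
Substitute: (1·2.185 + 2) ξ₂ = 415.2 → ξ₂ = 99.21 lbmol/h, ξ₁ = 216.8 lbmol/h.
Outlet amounts (n = n₀ + Σ ν·ξ):
  D: 692 − 1(216.8) − 2(99.21) = 276.8
  H: 0 + 2(216.8) = 433.6
  F: 0 + 1(99.21) = 99.21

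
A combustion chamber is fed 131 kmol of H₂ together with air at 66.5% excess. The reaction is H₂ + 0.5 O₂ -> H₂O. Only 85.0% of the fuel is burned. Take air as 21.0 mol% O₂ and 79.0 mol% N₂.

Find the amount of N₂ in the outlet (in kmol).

410 kmol

Stoichiometric O₂ = 0.5 × 131 = 65.5 kmol; O₂ fed = 65.5 × 1.665 = 109.1 kmol.
N₂ fed = 109.1 × 79/21 = 410.3 kmol.
Fuel reacted = 0.85 × 131 → ξ = 111.3 kmol.
Outlet (n = n₀ + ν ξ):
  H₂: 131 − 1(111.3) = 19.65
  O₂: 109.1 − 0.5(111.3) = 53.38
  N₂: 410.3 (inert)
  H₂O: 0 + 1(111.3) = 111.3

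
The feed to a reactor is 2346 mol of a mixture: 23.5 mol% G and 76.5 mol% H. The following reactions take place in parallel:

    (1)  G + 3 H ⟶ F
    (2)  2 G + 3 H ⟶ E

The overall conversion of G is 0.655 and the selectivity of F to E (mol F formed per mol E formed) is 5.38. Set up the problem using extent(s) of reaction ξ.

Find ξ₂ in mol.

Conversion of G: G consumed = 0.655 × 551.3 = 361.1 mol = 1ξ₁ + 2ξ₂.
Selectivity: 1ξ₁ / (1ξ₂) = 5.38 → ξ₁ = 5.38 ξ₂.
Substitute: (1·5.38 + 2) ξ₂ = 361.1 → ξ₂ = 48.93 mol, ξ₁ = 263.2 mol.
Outlet amounts (n = n₀ + Σ ν·ξ):
  G: 551.3 − 1(263.2) − 2(48.93) = 190.2
  H: 1795 − 3(263.2) − 3(48.93) = 858.2
  F: 0 + 1(263.2) = 263.2
  E: 0 + 1(48.93) = 48.93

ξ₂ = 48.9 mol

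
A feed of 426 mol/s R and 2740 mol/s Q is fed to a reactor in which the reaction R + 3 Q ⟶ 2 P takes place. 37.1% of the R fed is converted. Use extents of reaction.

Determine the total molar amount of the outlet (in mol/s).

R reacted = 0.371 × 426 = 158 mol/s; ν_R = −1, so ξ = 158/1 = 158 mol/s.
Outlet amounts (n = n₀ + ν ξ):
  R: 426 − 1(158) = 268
  Q: 2740 − 3(158) = 2266
  P: 0 + 2(158) = 316.1
Total out = 268 + 2266 + 316.1 = 2850 mol/s.

2850 mol/s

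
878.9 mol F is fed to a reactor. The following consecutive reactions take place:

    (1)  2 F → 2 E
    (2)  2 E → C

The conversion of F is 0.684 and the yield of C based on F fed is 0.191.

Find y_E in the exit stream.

0.373

Conversion of F: F consumed = 2ξ₁ = 0.684 × 878.9 → ξ₁ = 300.6 mol.
Yield of C: 1ξ₂ / 878.9 = 0.191 → ξ₂ = 167.9 mol.
Outlet amounts (n = n₀ + Σ ν·ξ):
  F: 878.9 − 2(300.6) = 277.7
  E: 0 + 2(300.6) − 2(167.9) = 265.4
  C: 0 + 1(167.9) = 167.9
Total out = 711 mol; y_E = 265.4 / 711 = 0.3733.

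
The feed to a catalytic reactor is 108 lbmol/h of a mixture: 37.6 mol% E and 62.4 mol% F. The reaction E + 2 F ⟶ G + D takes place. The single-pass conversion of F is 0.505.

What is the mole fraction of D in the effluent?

0.187

F reacted = 0.505 × 67.39 = 34.03 lbmol/h; ν_F = −2, so ξ = 34.03/2 = 17.02 lbmol/h.
Outlet amounts (n = n₀ + ν ξ):
  E: 40.61 − 1(17.02) = 23.59
  F: 67.39 − 2(17.02) = 33.36
  G: 0 + 1(17.02) = 17.02
  D: 0 + 1(17.02) = 17.02
Total out = 90.98 lbmol/h; y_D = 17.02 / 90.98 = 0.187.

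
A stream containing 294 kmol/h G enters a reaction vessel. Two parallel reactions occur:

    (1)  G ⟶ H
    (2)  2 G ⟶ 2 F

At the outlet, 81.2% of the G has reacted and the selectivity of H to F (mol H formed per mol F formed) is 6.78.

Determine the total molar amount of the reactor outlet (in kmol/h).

294 kmol/h

Conversion of G: G consumed = 0.812 × 294 = 238.7 kmol/h = 1ξ₁ + 2ξ₂.
Selectivity: 1ξ₁ / (2ξ₂) = 6.78 → ξ₁ = 13.56 ξ₂.
Substitute: (1·13.56 + 2) ξ₂ = 238.7 → ξ₂ = 15.34 kmol/h, ξ₁ = 208 kmol/h.
Outlet amounts (n = n₀ + Σ ν·ξ):
  G: 294 − 1(208) − 2(15.34) = 55.27
  H: 0 + 1(208) = 208
  F: 0 + 2(15.34) = 30.68
Total out = 55.27 + 208 + 30.68 = 294 kmol/h.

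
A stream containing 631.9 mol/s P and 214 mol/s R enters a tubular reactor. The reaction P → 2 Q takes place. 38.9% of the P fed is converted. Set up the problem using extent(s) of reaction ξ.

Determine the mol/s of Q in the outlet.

P reacted = 0.389 × 631.9 = 245.8 mol/s; ν_P = −1, so ξ = 245.8/1 = 245.8 mol/s.
Outlet amounts (n = n₀ + ν ξ):
  P: 631.9 − 1(245.8) = 386.1
  Q: 0 + 2(245.8) = 491.6
  R: 214 (inert)

492 mol/s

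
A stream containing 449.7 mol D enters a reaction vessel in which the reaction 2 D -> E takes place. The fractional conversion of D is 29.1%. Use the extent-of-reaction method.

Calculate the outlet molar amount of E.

65.4 mol

D reacted = 0.291 × 449.7 = 130.9 mol; ν_D = −2, so ξ = 130.9/2 = 65.43 mol.
Outlet amounts (n = n₀ + ν ξ):
  D: 449.7 − 2(65.43) = 318.8
  E: 0 + 1(65.43) = 65.43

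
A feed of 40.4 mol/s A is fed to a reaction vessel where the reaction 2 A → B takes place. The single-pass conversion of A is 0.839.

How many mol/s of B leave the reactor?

16.9 mol/s

A reacted = 0.839 × 40.4 = 33.9 mol/s; ν_A = −2, so ξ = 33.9/2 = 16.95 mol/s.
Outlet amounts (n = n₀ + ν ξ):
  A: 40.4 − 2(16.95) = 6.504
  B: 0 + 1(16.95) = 16.95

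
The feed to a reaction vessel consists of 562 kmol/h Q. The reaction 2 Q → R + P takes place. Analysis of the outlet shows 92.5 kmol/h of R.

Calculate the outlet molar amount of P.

92.5 kmol/h

For R: n = n₀ + 1ξ → 92.5 = 0 + 1ξ, giving ξ = 92.5 kmol/h.
Outlet amounts (n = n₀ + ν ξ):
  Q: 562 − 2(92.5) = 377
  R: 0 + 1(92.5) = 92.5
  P: 0 + 1(92.5) = 92.5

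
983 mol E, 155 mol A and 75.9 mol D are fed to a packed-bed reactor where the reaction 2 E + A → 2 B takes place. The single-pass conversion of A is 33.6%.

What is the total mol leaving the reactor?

1160 mol

A reacted = 0.336 × 155 = 52.08 mol; ν_A = −1, so ξ = 52.08/1 = 52.08 mol.
Outlet amounts (n = n₀ + ν ξ):
  E: 983 − 2(52.08) = 878.8
  A: 155 − 1(52.08) = 102.9
  B: 0 + 2(52.08) = 104.2
  D: 75.9 (inert)
Total out = 878.8 + 102.9 + 104.2 + 75.9 = 1162 mol.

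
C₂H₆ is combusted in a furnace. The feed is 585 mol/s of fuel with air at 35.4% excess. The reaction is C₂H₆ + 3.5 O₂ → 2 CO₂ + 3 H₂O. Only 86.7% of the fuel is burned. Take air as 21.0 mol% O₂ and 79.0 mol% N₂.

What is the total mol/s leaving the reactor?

14000 mol/s

Stoichiometric O₂ = 3.5 × 585 = 2048 mol/s; O₂ fed = 2048 × 1.354 = 2772 mol/s.
N₂ fed = 2772 × 79/21 = 10430 mol/s.
Fuel reacted = 0.867 × 585 → ξ = 507.2 mol/s.
Outlet (n = n₀ + ν ξ):
  C₂H₆: 585 − 1(507.2) = 77.81
  O₂: 2772 − 3.5(507.2) = 997.1
  N₂: 10430 (inert)
  CO₂: 0 + 2(507.2) = 1014
  H₂O: 0 + 3(507.2) = 1522
Total out = 77.81 + 997.1 + 10430 + 1014 + 1522 = 14040 mol/s.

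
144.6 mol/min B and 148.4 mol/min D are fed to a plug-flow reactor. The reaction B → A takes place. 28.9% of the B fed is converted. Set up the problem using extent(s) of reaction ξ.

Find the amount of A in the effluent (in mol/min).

B reacted = 0.289 × 144.6 = 41.79 mol/min; ν_B = −1, so ξ = 41.79/1 = 41.79 mol/min.
Outlet amounts (n = n₀ + ν ξ):
  B: 144.6 − 1(41.79) = 102.8
  A: 0 + 1(41.79) = 41.79
  D: 148.4 (inert)

41.8 mol/min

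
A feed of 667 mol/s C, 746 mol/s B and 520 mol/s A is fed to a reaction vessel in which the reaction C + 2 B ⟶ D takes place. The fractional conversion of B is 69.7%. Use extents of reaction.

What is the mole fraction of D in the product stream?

0.184

B reacted = 0.697 × 746 = 520 mol/s; ν_B = −2, so ξ = 520/2 = 260 mol/s.
Outlet amounts (n = n₀ + ν ξ):
  C: 667 − 1(260) = 407
  B: 746 − 2(260) = 226
  D: 0 + 1(260) = 260
  A: 520 (inert)
Total out = 1413 mol/s; y_D = 260 / 1413 = 0.184.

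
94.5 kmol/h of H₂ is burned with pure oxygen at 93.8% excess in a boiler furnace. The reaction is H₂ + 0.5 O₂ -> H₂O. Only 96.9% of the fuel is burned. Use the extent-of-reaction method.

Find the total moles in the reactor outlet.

Stoichiometric O₂ = 0.5 × 94.5 = 47.25 kmol/h; O₂ fed = 47.25 × 1.938 = 91.57 kmol/h.
Fuel reacted = 0.969 × 94.5 → ξ = 91.57 kmol/h.
Outlet (n = n₀ + ν ξ):
  H₂: 94.5 − 1(91.57) = 2.93
  O₂: 91.57 − 0.5(91.57) = 45.79
  H₂O: 0 + 1(91.57) = 91.57
Total out = 2.93 + 45.79 + 91.57 = 140.3 kmol/h.

140 kmol/h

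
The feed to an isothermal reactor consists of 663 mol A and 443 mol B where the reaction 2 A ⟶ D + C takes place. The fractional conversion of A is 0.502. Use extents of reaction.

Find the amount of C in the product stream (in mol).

A reacted = 0.502 × 663 = 332.8 mol; ν_A = −2, so ξ = 332.8/2 = 166.4 mol.
Outlet amounts (n = n₀ + ν ξ):
  A: 663 − 2(166.4) = 330.2
  D: 0 + 1(166.4) = 166.4
  C: 0 + 1(166.4) = 166.4
  B: 443 (inert)

166 mol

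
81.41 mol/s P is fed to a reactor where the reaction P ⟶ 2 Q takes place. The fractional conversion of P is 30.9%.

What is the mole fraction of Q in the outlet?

0.472

P reacted = 0.309 × 81.41 = 25.16 mol/s; ν_P = −1, so ξ = 25.16/1 = 25.16 mol/s.
Outlet amounts (n = n₀ + ν ξ):
  P: 81.41 − 1(25.16) = 56.25
  Q: 0 + 2(25.16) = 50.31
Total out = 106.6 mol/s; y_Q = 50.31 / 106.6 = 0.4721.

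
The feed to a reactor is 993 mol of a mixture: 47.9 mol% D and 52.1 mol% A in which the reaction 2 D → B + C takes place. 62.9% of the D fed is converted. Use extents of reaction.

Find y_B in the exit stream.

0.151

D reacted = 0.629 × 475.6 = 299.2 mol; ν_D = −2, so ξ = 299.2/2 = 149.6 mol.
Outlet amounts (n = n₀ + ν ξ):
  D: 475.6 − 2(149.6) = 176.5
  B: 0 + 1(149.6) = 149.6
  C: 0 + 1(149.6) = 149.6
  A: 517.4 (inert)
Total out = 993 mol; y_B = 149.6 / 993 = 0.1506.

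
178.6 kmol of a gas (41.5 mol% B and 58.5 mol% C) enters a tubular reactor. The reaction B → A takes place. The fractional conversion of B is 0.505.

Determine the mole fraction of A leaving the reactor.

0.21

B reacted = 0.505 × 74.12 = 37.43 kmol; ν_B = −1, so ξ = 37.43/1 = 37.43 kmol.
Outlet amounts (n = n₀ + ν ξ):
  B: 74.12 − 1(37.43) = 36.69
  A: 0 + 1(37.43) = 37.43
  C: 104.5 (inert)
Total out = 178.6 kmol; y_A = 37.43 / 178.6 = 0.2096.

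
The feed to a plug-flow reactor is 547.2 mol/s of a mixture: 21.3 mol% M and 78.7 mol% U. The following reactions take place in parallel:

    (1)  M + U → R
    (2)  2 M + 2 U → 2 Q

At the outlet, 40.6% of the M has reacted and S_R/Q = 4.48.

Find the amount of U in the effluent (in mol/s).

383 mol/s

Conversion of M: M consumed = 0.406 × 116.6 = 47.32 mol/s = 1ξ₁ + 2ξ₂.
Selectivity: 1ξ₁ / (2ξ₂) = 4.48 → ξ₁ = 8.96 ξ₂.
Substitute: (1·8.96 + 2) ξ₂ = 47.32 → ξ₂ = 4.318 mol/s, ξ₁ = 38.69 mol/s.
Outlet amounts (n = n₀ + Σ ν·ξ):
  M: 116.6 − 1(38.69) − 2(4.318) = 69.23
  U: 430.6 − 1(38.69) − 2(4.318) = 383.3
  R: 0 + 1(38.69) = 38.69
  Q: 0 + 2(4.318) = 8.635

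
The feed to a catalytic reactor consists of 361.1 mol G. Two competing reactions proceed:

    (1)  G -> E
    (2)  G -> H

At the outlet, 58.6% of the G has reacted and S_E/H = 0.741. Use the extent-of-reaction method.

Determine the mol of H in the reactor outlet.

Conversion of G: G consumed = 0.586 × 361.1 = 211.6 mol = 1ξ₁ + 1ξ₂.
Selectivity: 1ξ₁ / (1ξ₂) = 0.741 → ξ₁ = 0.741 ξ₂.
Substitute: (1·0.741 + 1) ξ₂ = 211.6 → ξ₂ = 121.5 mol, ξ₁ = 90.06 mol.
Outlet amounts (n = n₀ + Σ ν·ξ):
  G: 361.1 − 1(90.06) − 1(121.5) = 149.5
  E: 0 + 1(90.06) = 90.06
  H: 0 + 1(121.5) = 121.5

122 mol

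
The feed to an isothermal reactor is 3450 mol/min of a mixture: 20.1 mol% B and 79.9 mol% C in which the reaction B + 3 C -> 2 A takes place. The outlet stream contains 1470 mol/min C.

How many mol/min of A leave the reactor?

For C: n = n₀ − 3ξ → 1470 = 2757 − 3ξ, giving ξ = 428.9 mol/min.
Outlet amounts (n = n₀ + ν ξ):
  B: 693.5 − 1(428.9) = 264.6
  C: 2757 − 3(428.9) = 1470
  A: 0 + 2(428.9) = 857.7

858 mol/min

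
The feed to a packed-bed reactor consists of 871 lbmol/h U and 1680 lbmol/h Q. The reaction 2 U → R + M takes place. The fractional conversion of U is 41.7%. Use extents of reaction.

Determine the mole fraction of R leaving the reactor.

0.0712

U reacted = 0.417 × 871 = 363.2 lbmol/h; ν_U = −2, so ξ = 363.2/2 = 181.6 lbmol/h.
Outlet amounts (n = n₀ + ν ξ):
  U: 871 − 2(181.6) = 507.8
  R: 0 + 1(181.6) = 181.6
  M: 0 + 1(181.6) = 181.6
  Q: 1680 (inert)
Total out = 2551 lbmol/h; y_R = 181.6 / 2551 = 0.07119.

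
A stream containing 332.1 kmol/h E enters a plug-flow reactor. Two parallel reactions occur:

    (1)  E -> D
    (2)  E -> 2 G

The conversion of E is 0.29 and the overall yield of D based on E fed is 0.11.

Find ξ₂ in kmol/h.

Yield of D: 1ξ₁ / 332.1 = 0.11 → ξ₁ = 36.53 kmol/h.
Conversion of E: 1ξ₁ + 1ξ₂ = 0.29 × 332.1 = 96.31 → ξ₂ = 59.78 kmol/h.
Outlet amounts (n = n₀ + Σ ν·ξ):
  E: 332.1 − 1(36.53) − 1(59.78) = 235.8
  D: 0 + 1(36.53) = 36.53
  G: 0 + 2(59.78) = 119.6

ξ₂ = 59.8 kmol/h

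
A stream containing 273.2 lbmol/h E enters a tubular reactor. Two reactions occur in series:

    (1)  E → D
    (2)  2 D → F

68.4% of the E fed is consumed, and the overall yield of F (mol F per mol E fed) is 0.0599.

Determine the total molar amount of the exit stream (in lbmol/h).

257 lbmol/h

Conversion of E: E consumed = 1ξ₁ = 0.684 × 273.2 → ξ₁ = 186.9 lbmol/h.
Yield of F: 1ξ₂ / 273.2 = 0.0599 → ξ₂ = 16.36 lbmol/h.
Outlet amounts (n = n₀ + Σ ν·ξ):
  E: 273.2 − 1(186.9) = 86.33
  D: 0 + 1(186.9) − 2(16.36) = 154.1
  F: 0 + 1(16.36) = 16.36
Total out = 86.33 + 154.1 + 16.36 = 256.8 lbmol/h.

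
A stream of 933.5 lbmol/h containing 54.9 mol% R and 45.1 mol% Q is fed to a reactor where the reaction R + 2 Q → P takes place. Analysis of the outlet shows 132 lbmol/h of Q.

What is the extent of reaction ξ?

ξ = 145 lbmol/h

For Q: n = n₀ − 2ξ → 132 = 421 − 2ξ, giving ξ = 144.5 lbmol/h.
Outlet amounts (n = n₀ + ν ξ):
  R: 512.5 − 1(144.5) = 368
  Q: 421 − 2(144.5) = 132
  P: 0 + 1(144.5) = 144.5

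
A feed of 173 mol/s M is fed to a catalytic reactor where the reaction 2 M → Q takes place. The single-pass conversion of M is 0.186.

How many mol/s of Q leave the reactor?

M reacted = 0.186 × 173 = 32.18 mol/s; ν_M = −2, so ξ = 32.18/2 = 16.09 mol/s.
Outlet amounts (n = n₀ + ν ξ):
  M: 173 − 2(16.09) = 140.8
  Q: 0 + 1(16.09) = 16.09

16.1 mol/s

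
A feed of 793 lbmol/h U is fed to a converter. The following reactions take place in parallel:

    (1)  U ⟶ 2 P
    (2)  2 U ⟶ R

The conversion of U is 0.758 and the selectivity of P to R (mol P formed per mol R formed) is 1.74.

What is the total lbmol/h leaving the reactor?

Conversion of U: U consumed = 0.758 × 793 = 601.1 lbmol/h = 1ξ₁ + 2ξ₂.
Selectivity: 2ξ₁ / (1ξ₂) = 1.74 → ξ₁ = 0.87 ξ₂.
Substitute: (1·0.87 + 2) ξ₂ = 601.1 → ξ₂ = 209.4 lbmol/h, ξ₁ = 182.2 lbmol/h.
Outlet amounts (n = n₀ + Σ ν·ξ):
  U: 793 − 1(182.2) − 2(209.4) = 191.9
  P: 0 + 2(182.2) = 364.4
  R: 0 + 1(209.4) = 209.4
Total out = 191.9 + 364.4 + 209.4 = 765.8 lbmol/h.

766 lbmol/h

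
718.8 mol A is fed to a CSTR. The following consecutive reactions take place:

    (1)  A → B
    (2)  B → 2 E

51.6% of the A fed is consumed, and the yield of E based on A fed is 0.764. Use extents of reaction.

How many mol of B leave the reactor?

Conversion of A: A consumed = 1ξ₁ = 0.516 × 718.8 → ξ₁ = 370.9 mol.
Yield of E: 2ξ₂ / 718.8 = 0.764 → ξ₂ = 274.6 mol.
Outlet amounts (n = n₀ + Σ ν·ξ):
  A: 718.8 − 1(370.9) = 347.9
  B: 0 + 1(370.9) − 1(274.6) = 96.32
  E: 0 + 2(274.6) = 549.2

96.3 mol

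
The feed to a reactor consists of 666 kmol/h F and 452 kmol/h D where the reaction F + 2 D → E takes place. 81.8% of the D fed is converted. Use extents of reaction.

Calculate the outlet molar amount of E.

D reacted = 0.818 × 452 = 369.7 kmol/h; ν_D = −2, so ξ = 369.7/2 = 184.9 kmol/h.
Outlet amounts (n = n₀ + ν ξ):
  F: 666 − 1(184.9) = 481.1
  D: 452 − 2(184.9) = 82.26
  E: 0 + 1(184.9) = 184.9

185 kmol/h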